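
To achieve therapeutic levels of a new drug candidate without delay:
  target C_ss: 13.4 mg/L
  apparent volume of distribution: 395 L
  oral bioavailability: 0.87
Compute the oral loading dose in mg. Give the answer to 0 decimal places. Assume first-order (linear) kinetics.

6084 mg

LD = Css × Vd / F = 13.4 × 395 / 0.87 = 6084 mg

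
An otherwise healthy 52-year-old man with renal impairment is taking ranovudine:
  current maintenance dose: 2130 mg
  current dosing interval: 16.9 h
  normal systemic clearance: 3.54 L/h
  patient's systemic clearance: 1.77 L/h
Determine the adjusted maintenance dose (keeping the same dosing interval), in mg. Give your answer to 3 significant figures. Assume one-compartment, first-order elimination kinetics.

1070 mg

To keep the same average steady-state level, dosing rate must scale with clearance.
CL ratio = 1.77 / 3.54 = 0.5000
New dose (same interval) = 2130 × 0.5000 = 1065 mg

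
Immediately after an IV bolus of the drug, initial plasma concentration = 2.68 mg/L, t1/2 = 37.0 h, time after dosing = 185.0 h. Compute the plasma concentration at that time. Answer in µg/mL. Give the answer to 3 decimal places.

k = ln2 / t½ = 0.693147 / 37.0 = 0.01873 h⁻¹
t / t½ = 185.0 / 37.0 = 5 half-lives
C = C₀ × (1/2)^5 = 2.680 × 0.03125 = 0.08375 mg/L
(0.08375 mg/L = 0.08375 µg/mL)

0.084 µg/mL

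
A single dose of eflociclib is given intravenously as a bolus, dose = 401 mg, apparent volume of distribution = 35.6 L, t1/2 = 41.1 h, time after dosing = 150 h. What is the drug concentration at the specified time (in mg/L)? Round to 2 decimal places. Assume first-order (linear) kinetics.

0.90 mg/L

C₀ = Dose / Vd = 401.0 / 35.6 = 11.26 mg/L
k = ln2 / t½ = 0.693147 / 41.1 = 0.01686 h⁻¹
C = C₀ · e^(−k·t) = 11.26 × e^(−0.01686 × 150)
  = 11.26 × 0.07974 = 0.8979 mg/L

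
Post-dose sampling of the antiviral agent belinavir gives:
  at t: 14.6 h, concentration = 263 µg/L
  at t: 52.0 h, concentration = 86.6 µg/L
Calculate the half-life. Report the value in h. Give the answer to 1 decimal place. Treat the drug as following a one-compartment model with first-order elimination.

k = ln(C₁/C₂) / (t₂ − t₁) = ln(263/86.6) / (52.0 − 14.6)
  = 1.111 / 37.40 = 0.02971 h⁻¹
t½ = ln2 / k = 0.693147 / 0.02971 = 23.33 h

23.3 h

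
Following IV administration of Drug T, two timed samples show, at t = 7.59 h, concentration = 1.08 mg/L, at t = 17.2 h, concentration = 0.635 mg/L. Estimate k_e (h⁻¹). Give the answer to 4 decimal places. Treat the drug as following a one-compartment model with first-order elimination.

0.0553 h⁻¹

k = ln(C₁/C₂) / (t₂ − t₁) = ln(1.08/0.635) / (17.2 − 7.59)
  = 0.5311 / 9.610 = 0.05527 h⁻¹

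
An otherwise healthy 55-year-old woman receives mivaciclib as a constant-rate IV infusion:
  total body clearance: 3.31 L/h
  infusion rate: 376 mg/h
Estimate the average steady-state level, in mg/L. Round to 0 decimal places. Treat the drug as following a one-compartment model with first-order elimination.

At steady state Css = R₀ / CL = 376 / 3.310 = 113.6 mg/L

114 mg/L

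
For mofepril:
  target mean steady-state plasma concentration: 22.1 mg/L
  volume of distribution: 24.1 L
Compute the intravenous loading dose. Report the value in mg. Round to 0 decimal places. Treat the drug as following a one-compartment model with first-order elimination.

533 mg

LD = Css × Vd = 22.1 × 24.1 = 532.6 mg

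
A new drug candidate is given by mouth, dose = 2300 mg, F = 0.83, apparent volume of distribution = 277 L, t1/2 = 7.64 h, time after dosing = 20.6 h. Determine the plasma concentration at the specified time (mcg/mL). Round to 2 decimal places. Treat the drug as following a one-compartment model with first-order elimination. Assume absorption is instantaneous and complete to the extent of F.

1.06 mcg/mL

Amount reaching circulation = F × Dose = 0.83 × 2300 = 1909 mg
C₀ = F·Dose / Vd = 1909 / 277 = 6.892 mg/L
k = ln2 / t½ = 0.693147 / 7.64 = 0.09073 h⁻¹
C = C₀ · e^(−k·t) = 6.892 × e^(−0.09073 × 20.6)
  = 6.892 × 0.1543 = 1.063 mg/L
(1.063 mg/L = 1.063 mcg/mL)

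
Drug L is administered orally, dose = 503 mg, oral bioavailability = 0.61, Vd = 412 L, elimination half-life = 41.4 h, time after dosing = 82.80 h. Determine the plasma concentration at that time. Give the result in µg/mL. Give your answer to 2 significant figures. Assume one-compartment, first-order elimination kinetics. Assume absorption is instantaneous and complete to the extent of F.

Amount reaching circulation = F × Dose = 0.61 × 503.0 = 306.8 mg
C₀ = F·Dose / Vd = 306.8 / 412 = 0.7447 mg/L
k = ln2 / t½ = 0.693147 / 41.4 = 0.01674 h⁻¹
t / t½ = 82.80 / 41.4 = 2 half-lives
C = C₀ × (1/2)^2 = 0.7447 × 0.2500 = 0.1862 mg/L
(0.1862 mg/L = 0.1862 µg/mL)

0.19 µg/mL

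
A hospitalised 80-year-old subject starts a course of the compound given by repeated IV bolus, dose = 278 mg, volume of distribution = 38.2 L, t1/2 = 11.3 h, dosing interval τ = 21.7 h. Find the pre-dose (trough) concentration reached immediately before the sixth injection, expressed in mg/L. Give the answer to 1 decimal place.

C₀ per dose = Dose / Vd = 278 / 38.2 = 7.277 mg/L
k = ln2 / t½ = 0.693147 / 11.3 = 0.06134 h⁻¹
Fraction remaining after one interval: r = e^(−kτ) = e^(−0.06134 × 21.7) = 0.2642
Before dose 6, 5 doses have been given (aged 1τ, 2τ, 3τ, 4τ, 5τ).
C_trough = C₀ × (r + r² + … + r^5) = C₀ × r(1−r^5)/(1−r)
        = 7.277 × 0.2642 × (1 − 0.001287) / (1 − 0.2642) = 2.610 mg/L

2.6 mg/L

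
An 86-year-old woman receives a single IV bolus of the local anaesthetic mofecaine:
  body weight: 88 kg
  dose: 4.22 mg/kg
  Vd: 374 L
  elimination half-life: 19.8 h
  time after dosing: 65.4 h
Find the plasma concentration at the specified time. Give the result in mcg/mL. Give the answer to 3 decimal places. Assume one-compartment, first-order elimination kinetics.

0.101 mcg/mL

Total dose = 4.22 × 88 = 371.4 mg
C₀ = Dose / Vd = 371.4 / 374 = 0.9930 mg/L
k = ln2 / t½ = 0.693147 / 19.8 = 0.03501 h⁻¹
C = C₀ · e^(−k·t) = 0.9930 × e^(−0.03501 × 65.4)
  = 0.9930 × 0.1013 = 0.1006 mg/L
(0.1006 mg/L = 0.1006 mcg/mL)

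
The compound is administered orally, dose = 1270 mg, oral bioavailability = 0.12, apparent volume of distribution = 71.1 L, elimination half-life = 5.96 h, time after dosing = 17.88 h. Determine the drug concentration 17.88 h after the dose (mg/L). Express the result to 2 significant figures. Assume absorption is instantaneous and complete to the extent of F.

Amount reaching circulation = F × Dose = 0.12 × 1270 = 152.4 mg
C₀ = F·Dose / Vd = 152.4 / 71.1 = 2.143 mg/L
k = ln2 / t½ = 0.693147 / 5.96 = 0.1163 h⁻¹
t / t½ = 17.88 / 5.96 = 3 half-lives
C = C₀ × (1/2)^3 = 2.143 × 0.1250 = 0.2679 mg/L

0.27 mg/L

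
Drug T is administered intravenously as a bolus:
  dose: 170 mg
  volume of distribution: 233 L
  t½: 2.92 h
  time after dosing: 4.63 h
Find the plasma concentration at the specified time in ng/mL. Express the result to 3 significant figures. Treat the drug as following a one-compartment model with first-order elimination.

C₀ = Dose / Vd = 170.0 / 233 = 0.7296 mg/L
k = ln2 / t½ = 0.693147 / 2.92 = 0.2374 h⁻¹
C = C₀ · e^(−k·t) = 0.7296 × e^(−0.2374 × 4.63)
  = 0.7296 × 0.3332 = 0.2431 mg/L
Convert: 0.2431 mg/L × 1000 = 243.1 ng/mL

243 ng/mL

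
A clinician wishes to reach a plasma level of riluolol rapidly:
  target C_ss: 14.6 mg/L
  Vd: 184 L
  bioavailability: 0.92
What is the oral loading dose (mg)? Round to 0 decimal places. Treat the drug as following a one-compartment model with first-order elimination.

2920 mg

LD = Css × Vd / F = 14.6 × 184 / 0.92 = 2920 mg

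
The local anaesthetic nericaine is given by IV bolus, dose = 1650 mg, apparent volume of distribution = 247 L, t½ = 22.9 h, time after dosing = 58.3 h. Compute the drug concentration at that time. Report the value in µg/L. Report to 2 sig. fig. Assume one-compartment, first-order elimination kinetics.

1100 µg/L

C₀ = Dose / Vd = 1650 / 247 = 6.680 mg/L
k = ln2 / t½ = 0.693147 / 22.9 = 0.03027 h⁻¹
C = C₀ · e^(−k·t) = 6.680 × e^(−0.03027 × 58.3)
  = 6.680 × 0.1712 = 1.144 mg/L
Convert: 1.144 mg/L × 1000 = 1144 µg/L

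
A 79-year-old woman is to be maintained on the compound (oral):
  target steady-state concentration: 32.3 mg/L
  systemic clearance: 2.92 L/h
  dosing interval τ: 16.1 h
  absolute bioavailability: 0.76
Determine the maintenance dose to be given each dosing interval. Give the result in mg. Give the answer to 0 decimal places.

1998 mg

At steady state, F × (Dose/τ) = Css × CL.
Dose = Css × CL × τ / F = 32.3 × 2.920 × 16.1 / 0.76 = 1998 mg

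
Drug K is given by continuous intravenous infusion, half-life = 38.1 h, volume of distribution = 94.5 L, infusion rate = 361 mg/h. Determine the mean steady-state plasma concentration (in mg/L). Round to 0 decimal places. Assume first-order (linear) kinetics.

210 mg/L

k = ln2 / t½ = 0.693147 / 38.1 = 0.01819 h⁻¹
CL = k × Vd = 0.01819 × 94.5 = 1.719 L/h
At steady state Css = R₀ / CL = 361 / 1.719 = 210.0 mg/L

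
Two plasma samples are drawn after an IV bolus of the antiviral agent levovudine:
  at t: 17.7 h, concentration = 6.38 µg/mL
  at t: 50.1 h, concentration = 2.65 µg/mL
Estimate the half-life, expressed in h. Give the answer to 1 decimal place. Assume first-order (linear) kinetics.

k = ln(C₁/C₂) / (t₂ − t₁) = ln(6.38/2.65) / (50.1 − 17.7)
  = 0.8786 / 32.40 = 0.02712 h⁻¹
t½ = ln2 / k = 0.693147 / 0.02712 = 25.56 h

25.6 h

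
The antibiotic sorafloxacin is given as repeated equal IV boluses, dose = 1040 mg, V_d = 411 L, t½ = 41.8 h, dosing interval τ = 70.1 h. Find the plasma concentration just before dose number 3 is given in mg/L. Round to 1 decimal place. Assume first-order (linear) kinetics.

C₀ per dose = Dose / Vd = 1040 / 411 = 2.530 mg/L
k = ln2 / t½ = 0.693147 / 41.8 = 0.01658 h⁻¹
Fraction remaining after one interval: r = e^(−kτ) = e^(−0.01658 × 70.1) = 0.3128
Before dose 3, 2 doses have been given (aged 1τ, 2τ).
C_trough = C₀ × (r + r²) = 2.530 × (0.3128 + 0.09784) = 1.039 mg/L

1.0 mg/L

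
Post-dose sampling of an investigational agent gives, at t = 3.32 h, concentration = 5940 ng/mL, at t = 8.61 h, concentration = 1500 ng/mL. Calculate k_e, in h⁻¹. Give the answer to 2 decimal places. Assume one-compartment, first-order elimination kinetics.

k = ln(C₁/C₂) / (t₂ − t₁) = ln(5940/1500) / (8.61 − 3.32)
  = 1.376 / 5.290 = 0.2601 h⁻¹

0.26 h⁻¹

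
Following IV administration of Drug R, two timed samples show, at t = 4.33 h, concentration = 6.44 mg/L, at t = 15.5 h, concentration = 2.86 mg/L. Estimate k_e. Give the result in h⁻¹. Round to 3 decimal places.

0.073 h⁻¹

k = ln(C₁/C₂) / (t₂ − t₁) = ln(6.44/2.86) / (15.5 − 4.33)
  = 0.8117 / 11.17 = 0.07267 h⁻¹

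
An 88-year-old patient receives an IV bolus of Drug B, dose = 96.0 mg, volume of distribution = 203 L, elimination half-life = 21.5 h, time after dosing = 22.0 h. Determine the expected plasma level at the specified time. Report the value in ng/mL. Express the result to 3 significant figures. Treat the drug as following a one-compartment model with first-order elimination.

233 ng/mL

C₀ = Dose / Vd = 96.00 / 203 = 0.4729 mg/L
k = ln2 / t½ = 0.693147 / 21.5 = 0.03224 h⁻¹
C = C₀ · e^(−k·t) = 0.4729 × e^(−0.03224 × 22.0)
  = 0.4729 × 0.4920 = 0.2327 mg/L
Convert: 0.2327 mg/L × 1000 = 232.7 ng/mL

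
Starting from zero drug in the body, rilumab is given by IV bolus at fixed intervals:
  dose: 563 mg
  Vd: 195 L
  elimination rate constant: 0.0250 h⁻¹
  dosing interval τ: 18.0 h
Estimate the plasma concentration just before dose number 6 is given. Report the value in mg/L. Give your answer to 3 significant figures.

4.54 mg/L

C₀ per dose = Dose / Vd = 563 / 195 = 2.887 mg/L
Fraction remaining after one interval: r = e^(−kτ) = e^(−0.02500 × 18.0) = 0.6376
Before dose 6, 5 doses have been given (aged 1τ, 2τ, 3τ, 4τ, 5τ).
C_trough = C₀ × (r + r² + … + r^5) = C₀ × r(1−r^5)/(1−r)
        = 2.887 × 0.6376 × (1 − 0.1054) / (1 − 0.6376) = 4.544 mg/L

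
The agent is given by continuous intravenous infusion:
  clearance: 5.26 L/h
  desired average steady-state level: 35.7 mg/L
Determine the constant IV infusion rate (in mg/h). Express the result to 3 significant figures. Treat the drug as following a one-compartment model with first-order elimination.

188 mg/h

At steady state, infusion rate R₀ = Css × CL = 35.7 × 5.260 = 187.8 mg/h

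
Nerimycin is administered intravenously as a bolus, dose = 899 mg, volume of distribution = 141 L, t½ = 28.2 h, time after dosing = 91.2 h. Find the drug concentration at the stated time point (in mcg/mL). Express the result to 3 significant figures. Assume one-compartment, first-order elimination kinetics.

0.678 mcg/mL

C₀ = Dose / Vd = 899.0 / 141 = 6.376 mg/L
k = ln2 / t½ = 0.693147 / 28.2 = 0.02458 h⁻¹
C = C₀ · e^(−k·t) = 6.376 × e^(−0.02458 × 91.2)
  = 6.376 × 0.1063 = 0.6778 mg/L
(0.6778 mg/L = 0.6778 mcg/mL)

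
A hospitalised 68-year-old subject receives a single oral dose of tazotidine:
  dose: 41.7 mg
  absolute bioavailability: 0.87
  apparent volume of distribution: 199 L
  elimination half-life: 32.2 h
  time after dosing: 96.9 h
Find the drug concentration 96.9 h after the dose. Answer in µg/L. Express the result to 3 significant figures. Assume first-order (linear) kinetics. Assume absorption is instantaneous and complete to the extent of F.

Amount reaching circulation = F × Dose = 0.87 × 41.70 = 36.28 mg
C₀ = F·Dose / Vd = 36.28 / 199 = 0.1823 mg/L
k = ln2 / t½ = 0.693147 / 32.2 = 0.02153 h⁻¹
C = C₀ · e^(−k·t) = 0.1823 × e^(−0.02153 × 96.9)
  = 0.1823 × 0.1242 = 0.02264 mg/L
Convert: 0.02264 mg/L × 1000 = 22.64 µg/L

22.6 µg/L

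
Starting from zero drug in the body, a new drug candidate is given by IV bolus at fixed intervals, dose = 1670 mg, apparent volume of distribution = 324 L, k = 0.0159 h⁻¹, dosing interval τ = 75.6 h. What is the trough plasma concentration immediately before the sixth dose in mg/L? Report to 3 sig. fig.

2.21 mg/L

C₀ per dose = Dose / Vd = 1670 / 324 = 5.154 mg/L
Fraction remaining after one interval: r = e^(−kτ) = e^(−0.01590 × 75.6) = 0.3006
Before dose 6, 5 doses have been given (aged 1τ, 2τ, 3τ, 4τ, 5τ).
C_trough = C₀ × (r + r² + … + r^5) = C₀ × r(1−r^5)/(1−r)
        = 5.154 × 0.3006 × (1 − 0.002454) / (1 − 0.3006) = 2.210 mg/L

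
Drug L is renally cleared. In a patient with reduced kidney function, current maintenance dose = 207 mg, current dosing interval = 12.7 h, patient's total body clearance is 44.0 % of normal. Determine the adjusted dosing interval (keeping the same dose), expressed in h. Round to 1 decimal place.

To keep the same average steady-state level, dosing rate must scale with clearance.
CL ratio = 44.0 / 100 = 0.4400
New interval (same dose) = 12.7 / 0.4400 = 28.86 h

28.9 h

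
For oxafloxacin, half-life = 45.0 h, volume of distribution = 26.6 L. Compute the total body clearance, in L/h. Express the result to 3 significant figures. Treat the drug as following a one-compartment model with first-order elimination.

0.410 L/h

k = ln2 / t½ = 0.693147 / 45.0 = 0.01540 h⁻¹
CL = k × Vd = 0.01540 × 26.6 = 0.4096 L/h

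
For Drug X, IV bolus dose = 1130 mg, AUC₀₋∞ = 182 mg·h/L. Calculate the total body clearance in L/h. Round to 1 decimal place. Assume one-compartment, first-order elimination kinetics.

CL = Dose / AUC = 1130 / 182 = 6.209 L/h

6.2 L/h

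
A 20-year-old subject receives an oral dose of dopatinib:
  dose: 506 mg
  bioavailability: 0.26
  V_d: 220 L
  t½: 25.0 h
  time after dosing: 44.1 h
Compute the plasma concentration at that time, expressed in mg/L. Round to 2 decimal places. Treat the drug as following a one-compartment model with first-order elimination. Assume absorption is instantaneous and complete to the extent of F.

Amount reaching circulation = F × Dose = 0.26 × 506.0 = 131.6 mg
C₀ = F·Dose / Vd = 131.6 / 220 = 0.5982 mg/L
k = ln2 / t½ = 0.693147 / 25.0 = 0.02773 h⁻¹
C = C₀ · e^(−k·t) = 0.5982 × e^(−0.02773 × 44.1)
  = 0.5982 × 0.2944 = 0.1761 mg/L

0.18 mg/L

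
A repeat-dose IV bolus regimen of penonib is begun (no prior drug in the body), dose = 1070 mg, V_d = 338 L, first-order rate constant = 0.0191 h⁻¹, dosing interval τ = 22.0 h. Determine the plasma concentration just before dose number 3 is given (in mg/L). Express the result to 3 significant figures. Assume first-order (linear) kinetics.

3.45 mg/L

C₀ per dose = Dose / Vd = 1070 / 338 = 3.166 mg/L
Fraction remaining after one interval: r = e^(−kτ) = e^(−0.01910 × 22.0) = 0.6569
Before dose 3, 2 doses have been given (aged 1τ, 2τ).
C_trough = C₀ × (r + r²) = 3.166 × (0.6569 + 0.4315) = 3.446 mg/L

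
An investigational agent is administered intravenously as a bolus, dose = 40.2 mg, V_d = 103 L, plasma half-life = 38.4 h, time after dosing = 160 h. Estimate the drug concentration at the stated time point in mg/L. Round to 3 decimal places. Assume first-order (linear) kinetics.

0.022 mg/L

C₀ = Dose / Vd = 40.20 / 103 = 0.3903 mg/L
k = ln2 / t½ = 0.693147 / 38.4 = 0.01805 h⁻¹
C = C₀ · e^(−k·t) = 0.3903 × e^(−0.01805 × 160)
  = 0.3903 × 0.05569 = 0.02174 mg/L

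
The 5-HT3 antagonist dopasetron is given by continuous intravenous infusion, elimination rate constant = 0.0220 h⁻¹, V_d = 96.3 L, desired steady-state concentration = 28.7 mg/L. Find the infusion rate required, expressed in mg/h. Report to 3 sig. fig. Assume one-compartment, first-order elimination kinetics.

CL = k × Vd = 0.02200 × 96.3 = 2.119 L/h
At steady state, infusion rate R₀ = Css × CL = 28.7 × 2.119 = 60.82 mg/h

60.8 mg/h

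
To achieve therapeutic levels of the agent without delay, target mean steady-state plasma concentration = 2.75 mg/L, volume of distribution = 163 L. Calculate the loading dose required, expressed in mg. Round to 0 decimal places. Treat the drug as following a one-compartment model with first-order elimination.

LD = Css × Vd = 2.75 × 163 = 448.3 mg

448 mg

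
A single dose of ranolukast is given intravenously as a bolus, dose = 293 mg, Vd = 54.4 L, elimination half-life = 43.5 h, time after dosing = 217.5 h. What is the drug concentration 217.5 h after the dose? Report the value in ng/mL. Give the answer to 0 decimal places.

C₀ = Dose / Vd = 293.0 / 54.4 = 5.386 mg/L
k = ln2 / t½ = 0.693147 / 43.5 = 0.01593 h⁻¹
t / t½ = 217.5 / 43.5 = 5 half-lives
C = C₀ × (1/2)^5 = 5.386 × 0.03125 = 0.1683 mg/L
Convert: 0.1683 mg/L × 1000 = 168.3 ng/mL

168 ng/mL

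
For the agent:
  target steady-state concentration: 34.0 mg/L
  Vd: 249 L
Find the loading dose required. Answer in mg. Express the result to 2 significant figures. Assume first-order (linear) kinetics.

8500 mg

LD = Css × Vd = 34.0 × 249 = 8466 mg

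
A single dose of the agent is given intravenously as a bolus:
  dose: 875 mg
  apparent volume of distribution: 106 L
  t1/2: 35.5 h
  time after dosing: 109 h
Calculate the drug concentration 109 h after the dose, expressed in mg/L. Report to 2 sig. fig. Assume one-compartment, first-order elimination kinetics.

0.98 mg/L

C₀ = Dose / Vd = 875.0 / 106 = 8.255 mg/L
k = ln2 / t½ = 0.693147 / 35.5 = 0.01953 h⁻¹
C = C₀ · e^(−k·t) = 8.255 × e^(−0.01953 × 109)
  = 8.255 × 0.1190 = 0.9823 mg/L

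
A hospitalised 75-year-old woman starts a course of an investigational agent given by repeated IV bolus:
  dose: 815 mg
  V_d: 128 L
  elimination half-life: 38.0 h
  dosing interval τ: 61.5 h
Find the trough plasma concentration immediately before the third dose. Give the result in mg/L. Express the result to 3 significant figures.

C₀ per dose = Dose / Vd = 815 / 128 = 6.367 mg/L
k = ln2 / t½ = 0.693147 / 38.0 = 0.01824 h⁻¹
Fraction remaining after one interval: r = e^(−kτ) = e^(−0.01824 × 61.5) = 0.3257
Before dose 3, 2 doses have been given (aged 1τ, 2τ).
C_trough = C₀ × (r + r²) = 6.367 × (0.3257 + 0.1061) = 2.749 mg/L

2.75 mg/L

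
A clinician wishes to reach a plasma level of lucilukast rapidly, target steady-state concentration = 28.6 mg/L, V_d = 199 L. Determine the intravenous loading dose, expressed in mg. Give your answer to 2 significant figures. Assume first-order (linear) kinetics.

5700 mg

LD = Css × Vd = 28.6 × 199 = 5691 mg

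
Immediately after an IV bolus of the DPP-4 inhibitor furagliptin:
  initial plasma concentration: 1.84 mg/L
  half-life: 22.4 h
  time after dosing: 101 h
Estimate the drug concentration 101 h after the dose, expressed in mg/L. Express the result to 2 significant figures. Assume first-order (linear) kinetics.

k = ln2 / t½ = 0.693147 / 22.4 = 0.03094 h⁻¹
C = C₀ · e^(−k·t) = 1.840 × e^(−0.03094 × 101)
  = 1.840 × 0.04394 = 0.08085 mg/L

0.081 mg/L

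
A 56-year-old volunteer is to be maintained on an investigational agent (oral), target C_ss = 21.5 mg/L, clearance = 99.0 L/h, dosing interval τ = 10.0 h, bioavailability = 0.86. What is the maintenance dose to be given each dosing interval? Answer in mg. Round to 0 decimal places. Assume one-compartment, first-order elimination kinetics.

At steady state, F × (Dose/τ) = Css × CL.
Dose = Css × CL × τ / F = 21.5 × 99.00 × 10.0 / 0.86 = 24750 mg

24750 mg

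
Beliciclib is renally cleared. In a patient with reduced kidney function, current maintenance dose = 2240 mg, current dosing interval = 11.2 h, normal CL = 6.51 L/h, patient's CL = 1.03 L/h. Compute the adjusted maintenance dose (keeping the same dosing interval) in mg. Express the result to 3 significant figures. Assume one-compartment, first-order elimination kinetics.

354 mg

To keep the same average steady-state level, dosing rate must scale with clearance.
CL ratio = 1.03 / 6.51 = 0.1582
New dose (same interval) = 2240 × 0.1582 = 354.4 mg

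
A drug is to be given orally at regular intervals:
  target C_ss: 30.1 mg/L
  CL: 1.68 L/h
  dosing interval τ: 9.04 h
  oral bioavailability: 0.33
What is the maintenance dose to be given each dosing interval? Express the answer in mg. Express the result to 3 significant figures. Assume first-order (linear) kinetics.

1390 mg

At steady state, F × (Dose/τ) = Css × CL.
Dose = Css × CL × τ / F = 30.1 × 1.680 × 9.04 / 0.33 = 1385 mg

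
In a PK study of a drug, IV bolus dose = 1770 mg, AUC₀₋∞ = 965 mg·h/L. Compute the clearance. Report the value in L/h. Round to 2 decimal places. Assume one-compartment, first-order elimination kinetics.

1.83 L/h

CL = Dose / AUC = 1770 / 965 = 1.834 L/h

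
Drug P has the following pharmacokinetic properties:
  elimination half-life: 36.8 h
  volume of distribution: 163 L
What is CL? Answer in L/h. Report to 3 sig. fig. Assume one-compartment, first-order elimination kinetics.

3.07 L/h

k = ln2 / t½ = 0.693147 / 36.8 = 0.01884 h⁻¹
CL = k × Vd = 0.01884 × 163 = 3.071 L/h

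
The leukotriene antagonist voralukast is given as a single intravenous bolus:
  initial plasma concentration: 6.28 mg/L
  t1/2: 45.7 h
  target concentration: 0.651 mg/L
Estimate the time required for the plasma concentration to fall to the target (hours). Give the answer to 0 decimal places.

k = ln2 / t½ = 0.693147 / 45.7 = 0.01517 h⁻¹
t = ln(C₀ / C) / k = ln(6.280 / 0.651) / 0.01517
  = ln(9.647) / 0.01517 = 2.267 / 0.01517 = 149.4 h

149 h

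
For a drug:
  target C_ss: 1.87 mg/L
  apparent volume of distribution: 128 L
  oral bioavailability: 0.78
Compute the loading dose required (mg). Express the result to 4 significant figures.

LD = Css × Vd / F = 1.87 × 128 / 0.78 = 306.9 mg

306.9 mg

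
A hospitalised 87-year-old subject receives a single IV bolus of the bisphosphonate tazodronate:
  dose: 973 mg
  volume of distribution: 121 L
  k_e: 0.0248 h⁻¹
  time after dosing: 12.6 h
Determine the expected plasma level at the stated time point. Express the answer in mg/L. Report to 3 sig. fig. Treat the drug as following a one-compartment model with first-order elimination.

5.88 mg/L

C₀ = Dose / Vd = 973.0 / 121 = 8.041 mg/L
C = C₀ · e^(−k·t) = 8.041 × e^(−0.02480 × 12.6)
  = 8.041 × 0.7316 = 5.883 mg/L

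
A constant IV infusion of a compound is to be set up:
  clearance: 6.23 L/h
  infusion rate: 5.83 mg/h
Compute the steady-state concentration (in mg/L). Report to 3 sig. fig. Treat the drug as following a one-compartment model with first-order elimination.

0.936 mg/L

At steady state Css = R₀ / CL = 5.83 / 6.230 = 0.9358 mg/L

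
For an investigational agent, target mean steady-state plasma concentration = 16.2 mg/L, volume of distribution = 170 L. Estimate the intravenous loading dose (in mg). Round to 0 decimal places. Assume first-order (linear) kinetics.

2754 mg

LD = Css × Vd = 16.2 × 170 = 2754 mg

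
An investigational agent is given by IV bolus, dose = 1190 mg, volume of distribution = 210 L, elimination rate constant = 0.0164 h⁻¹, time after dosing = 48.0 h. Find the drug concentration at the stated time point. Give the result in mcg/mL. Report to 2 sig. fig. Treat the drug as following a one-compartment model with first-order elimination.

C₀ = Dose / Vd = 1190 / 210 = 5.667 mg/L
C = C₀ · e^(−k·t) = 5.667 × e^(−0.01640 × 48.0)
  = 5.667 × 0.4551 = 2.579 mg/L
(2.579 mg/L = 2.579 mcg/mL)

2.6 mcg/mL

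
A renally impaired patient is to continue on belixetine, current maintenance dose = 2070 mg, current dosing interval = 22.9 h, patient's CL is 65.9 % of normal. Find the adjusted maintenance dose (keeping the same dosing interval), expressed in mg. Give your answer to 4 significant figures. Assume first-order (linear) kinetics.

1364 mg

To keep the same average steady-state level, dosing rate must scale with clearance.
CL ratio = 65.9 / 100 = 0.6590
New dose (same interval) = 2070 × 0.6590 = 1364 mg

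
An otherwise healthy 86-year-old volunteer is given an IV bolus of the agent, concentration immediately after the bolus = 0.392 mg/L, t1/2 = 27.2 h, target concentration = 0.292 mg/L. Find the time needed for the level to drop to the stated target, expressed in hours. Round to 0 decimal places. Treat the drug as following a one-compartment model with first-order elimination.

k = ln2 / t½ = 0.693147 / 27.2 = 0.02548 h⁻¹
t = ln(C₀ / C) / k = ln(0.3920 / 0.292) / 0.02548
  = ln(1.342) / 0.02548 = 0.2942 / 0.02548 = 11.55 h

12 h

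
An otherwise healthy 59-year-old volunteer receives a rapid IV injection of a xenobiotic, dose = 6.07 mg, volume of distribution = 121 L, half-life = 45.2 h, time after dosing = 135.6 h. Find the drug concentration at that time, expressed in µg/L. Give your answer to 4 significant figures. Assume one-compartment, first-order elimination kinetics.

C₀ = Dose / Vd = 6.070 / 121 = 0.05017 mg/L
k = ln2 / t½ = 0.693147 / 45.2 = 0.01534 h⁻¹
t / t½ = 135.6 / 45.2 = 3 half-lives
C = C₀ × (1/2)^3 = 0.05017 × 0.1250 = 0.006271 mg/L
Convert: 0.006271 mg/L × 1000 = 6.271 µg/L

6.271 µg/L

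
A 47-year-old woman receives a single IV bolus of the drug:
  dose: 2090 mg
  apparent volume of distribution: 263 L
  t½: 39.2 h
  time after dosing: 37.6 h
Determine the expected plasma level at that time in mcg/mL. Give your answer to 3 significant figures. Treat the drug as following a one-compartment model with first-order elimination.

C₀ = Dose / Vd = 2090 / 263 = 7.947 mg/L
k = ln2 / t½ = 0.693147 / 39.2 = 0.01768 h⁻¹
C = C₀ · e^(−k·t) = 7.947 × e^(−0.01768 × 37.6)
  = 7.947 × 0.5144 = 4.088 mg/L
(4.088 mg/L = 4.088 mcg/mL)

4.09 mcg/mL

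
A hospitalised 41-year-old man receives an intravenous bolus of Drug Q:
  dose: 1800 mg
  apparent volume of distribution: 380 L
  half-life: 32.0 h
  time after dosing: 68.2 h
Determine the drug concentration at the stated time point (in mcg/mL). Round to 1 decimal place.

1.1 mcg/mL

C₀ = Dose / Vd = 1800 / 380 = 4.737 mg/L
k = ln2 / t½ = 0.693147 / 32.0 = 0.02166 h⁻¹
C = C₀ · e^(−k·t) = 4.737 × e^(−0.02166 × 68.2)
  = 4.737 × 0.2283 = 1.081 mg/L
(1.081 mg/L = 1.081 mcg/mL)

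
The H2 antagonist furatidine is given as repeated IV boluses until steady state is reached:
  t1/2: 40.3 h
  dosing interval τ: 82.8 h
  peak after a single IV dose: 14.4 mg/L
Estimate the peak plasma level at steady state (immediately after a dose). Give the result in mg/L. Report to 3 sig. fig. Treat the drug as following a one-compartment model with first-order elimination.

19.0 mg/L

k = ln2 / t½ = 0.693147 / 40.3 = 0.01720 h⁻¹
e^(−kτ) = e^(−0.01720 × 82.8) = 0.2407
Accumulation ratio R = 1 / (1 − e^(−kτ)) = 1 / (1 − 0.2407) = 1.317
Steady-state peak = C₀ × R = 14.4 × 1.317 = 18.96 mg/L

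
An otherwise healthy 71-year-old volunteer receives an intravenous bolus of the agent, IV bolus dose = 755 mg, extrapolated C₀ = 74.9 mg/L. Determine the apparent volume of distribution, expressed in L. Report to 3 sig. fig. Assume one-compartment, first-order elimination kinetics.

Vd = Dose / C₀ = 755.0 / 74.9 = 10.08 L

10.1 L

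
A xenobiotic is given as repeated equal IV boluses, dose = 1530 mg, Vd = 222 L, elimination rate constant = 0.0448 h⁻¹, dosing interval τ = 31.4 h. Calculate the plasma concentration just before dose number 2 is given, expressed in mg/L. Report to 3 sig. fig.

1.69 mg/L

C₀ per dose = Dose / Vd = 1530 / 222 = 6.892 mg/L
Fraction remaining after one interval: r = e^(−kτ) = e^(−0.04480 × 31.4) = 0.2449
Before dose 2, 1 dose has been given (aged 1τ).
C_trough = C₀ × r = 6.892 × 0.2449 = 1.688 mg/L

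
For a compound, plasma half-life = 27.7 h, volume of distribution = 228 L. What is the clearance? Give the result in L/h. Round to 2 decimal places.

k = ln2 / t½ = 0.693147 / 27.7 = 0.02502 h⁻¹
CL = k × Vd = 0.02502 × 228 = 5.705 L/h

5.71 L/h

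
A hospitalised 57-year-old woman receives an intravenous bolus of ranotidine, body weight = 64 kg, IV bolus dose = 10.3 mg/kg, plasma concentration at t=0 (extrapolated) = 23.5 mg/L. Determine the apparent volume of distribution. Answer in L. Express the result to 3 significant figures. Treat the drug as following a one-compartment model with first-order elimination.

Dose = 10.3 × 64 = 659.2 mg
Vd = Dose / C₀ = 659.2 / 23.5 = 28.05 L

28.1 L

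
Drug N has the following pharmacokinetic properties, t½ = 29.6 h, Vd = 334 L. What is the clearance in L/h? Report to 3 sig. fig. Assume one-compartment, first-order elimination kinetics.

7.82 L/h

k = ln2 / t½ = 0.693147 / 29.6 = 0.02342 h⁻¹
CL = k × Vd = 0.02342 × 334 = 7.822 L/h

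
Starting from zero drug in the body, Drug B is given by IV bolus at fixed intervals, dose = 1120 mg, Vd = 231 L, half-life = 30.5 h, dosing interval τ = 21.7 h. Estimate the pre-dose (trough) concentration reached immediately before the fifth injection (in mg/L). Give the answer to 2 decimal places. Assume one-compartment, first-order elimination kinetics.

C₀ per dose = Dose / Vd = 1120 / 231 = 4.848 mg/L
k = ln2 / t½ = 0.693147 / 30.5 = 0.02273 h⁻¹
Fraction remaining after one interval: r = e^(−kτ) = e^(−0.02273 × 21.7) = 0.6106
Before dose 5, 4 doses have been given (aged 1τ, 2τ, 3τ, 4τ).
C_trough = C₀ × (r + r² + … + r^4) = C₀ × r(1−r^4)/(1−r)
        = 4.848 × 0.6106 × (1 − 0.1390) / (1 − 0.6106) = 6.545 mg/L

6.55 mg/L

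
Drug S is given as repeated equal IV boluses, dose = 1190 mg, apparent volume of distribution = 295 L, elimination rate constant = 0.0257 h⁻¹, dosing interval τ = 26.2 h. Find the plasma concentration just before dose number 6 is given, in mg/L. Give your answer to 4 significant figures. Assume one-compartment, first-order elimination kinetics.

4.054 mg/L

C₀ per dose = Dose / Vd = 1190 / 295 = 4.034 mg/L
Fraction remaining after one interval: r = e^(−kτ) = e^(−0.02570 × 26.2) = 0.5100
Before dose 6, 5 doses have been given (aged 1τ, 2τ, 3τ, 4τ, 5τ).
C_trough = C₀ × (r + r² + … + r^5) = C₀ × r(1−r^5)/(1−r)
        = 4.034 × 0.5100 × (1 − 0.03450) / (1 − 0.5100) = 4.054 mg/L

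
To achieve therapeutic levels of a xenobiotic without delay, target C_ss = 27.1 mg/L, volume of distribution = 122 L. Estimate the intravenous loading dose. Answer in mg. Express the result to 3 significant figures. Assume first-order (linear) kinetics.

LD = Css × Vd = 27.1 × 122 = 3306 mg

3310 mg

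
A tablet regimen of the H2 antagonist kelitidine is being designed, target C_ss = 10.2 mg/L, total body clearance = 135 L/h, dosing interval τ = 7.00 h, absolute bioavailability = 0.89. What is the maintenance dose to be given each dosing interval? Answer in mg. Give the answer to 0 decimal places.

At steady state, F × (Dose/τ) = Css × CL.
Dose = Css × CL × τ / F = 10.2 × 135.0 × 7.00 / 0.89 = 10830 mg

10830 mg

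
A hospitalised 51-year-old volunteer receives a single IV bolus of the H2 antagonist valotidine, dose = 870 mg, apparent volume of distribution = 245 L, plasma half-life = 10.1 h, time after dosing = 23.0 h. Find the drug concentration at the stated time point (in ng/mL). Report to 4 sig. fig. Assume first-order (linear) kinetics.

C₀ = Dose / Vd = 870.0 / 245 = 3.551 mg/L
k = ln2 / t½ = 0.693147 / 10.1 = 0.06863 h⁻¹
C = C₀ · e^(−k·t) = 3.551 × e^(−0.06863 × 23.0)
  = 3.551 × 0.2063 = 0.7326 mg/L
Convert: 0.7326 mg/L × 1000 = 732.6 ng/mL

732.6 ng/mL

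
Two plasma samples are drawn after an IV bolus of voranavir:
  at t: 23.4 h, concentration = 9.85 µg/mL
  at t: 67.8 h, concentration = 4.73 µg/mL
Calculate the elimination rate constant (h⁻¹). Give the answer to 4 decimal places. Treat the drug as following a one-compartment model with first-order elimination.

k = ln(C₁/C₂) / (t₂ − t₁) = ln(9.85/4.73) / (67.8 − 23.4)
  = 0.7335 / 44.40 = 0.01652 h⁻¹

0.0165 h⁻¹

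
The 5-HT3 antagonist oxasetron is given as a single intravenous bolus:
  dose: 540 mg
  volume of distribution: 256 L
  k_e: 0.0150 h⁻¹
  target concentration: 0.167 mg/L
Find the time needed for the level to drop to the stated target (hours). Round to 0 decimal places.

169 h

C₀ = Dose / Vd = 540.0 / 256 = 2.109 mg/L
t = ln(C₀ / C) / k = ln(2.109 / 0.167) / 0.01500
  = ln(12.63) / 0.01500 = 2.536 / 0.01500 = 169.1 h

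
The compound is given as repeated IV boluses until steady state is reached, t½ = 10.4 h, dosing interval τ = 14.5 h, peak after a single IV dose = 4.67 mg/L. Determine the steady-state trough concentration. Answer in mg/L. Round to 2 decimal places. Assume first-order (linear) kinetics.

2.87 mg/L

k = ln2 / t½ = 0.693147 / 10.4 = 0.06665 h⁻¹
e^(−kτ) = e^(−0.06665 × 14.5) = 0.3804
Accumulation ratio R = 1 / (1 − e^(−kτ)) = 1 / (1 − 0.3804) = 1.614
Steady-state trough = C₀ × R × e^(−kτ) = 4.67 × 1.614 × 0.3804 = 2.867 mg/L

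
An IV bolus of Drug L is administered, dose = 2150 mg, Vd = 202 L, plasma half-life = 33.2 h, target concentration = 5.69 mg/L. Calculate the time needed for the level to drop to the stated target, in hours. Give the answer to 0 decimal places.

30 h

C₀ = Dose / Vd = 2150 / 202 = 10.64 mg/L
k = ln2 / t½ = 0.693147 / 33.2 = 0.02088 h⁻¹
t = ln(C₀ / C) / k = ln(10.64 / 5.69) / 0.02088
  = ln(1.870) / 0.02088 = 0.6259 / 0.02088 = 29.98 h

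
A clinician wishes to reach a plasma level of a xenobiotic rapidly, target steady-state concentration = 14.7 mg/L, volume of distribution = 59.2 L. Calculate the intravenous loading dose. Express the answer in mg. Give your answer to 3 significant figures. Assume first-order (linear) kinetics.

LD = Css × Vd = 14.7 × 59.2 = 870.2 mg

870 mg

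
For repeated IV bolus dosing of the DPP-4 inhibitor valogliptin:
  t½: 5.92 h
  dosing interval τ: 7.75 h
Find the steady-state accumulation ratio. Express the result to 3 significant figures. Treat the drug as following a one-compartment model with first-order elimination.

k = ln2 / t½ = 0.693147 / 5.92 = 0.1171 h⁻¹
e^(−kτ) = e^(−0.1171 × 7.75) = 0.4035
Accumulation ratio R = 1 / (1 − e^(−kτ)) = 1 / (1 − 0.4035) = 1.676

1.68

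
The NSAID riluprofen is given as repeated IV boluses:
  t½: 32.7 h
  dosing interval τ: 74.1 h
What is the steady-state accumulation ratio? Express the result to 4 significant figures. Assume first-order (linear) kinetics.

1.262

k = ln2 / t½ = 0.693147 / 32.7 = 0.02120 h⁻¹
e^(−kτ) = e^(−0.02120 × 74.1) = 0.2079
Accumulation ratio R = 1 / (1 − e^(−kτ)) = 1 / (1 − 0.2079) = 1.262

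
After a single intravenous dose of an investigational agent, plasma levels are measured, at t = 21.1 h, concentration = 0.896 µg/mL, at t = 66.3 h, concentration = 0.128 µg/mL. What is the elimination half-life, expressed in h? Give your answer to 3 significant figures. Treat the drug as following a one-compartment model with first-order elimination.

k = ln(C₁/C₂) / (t₂ − t₁) = ln(0.896/0.128) / (66.3 − 21.1)
  = 1.946 / 45.20 = 0.04305 h⁻¹
t½ = ln2 / k = 0.693147 / 0.04305 = 16.10 h

16.1 h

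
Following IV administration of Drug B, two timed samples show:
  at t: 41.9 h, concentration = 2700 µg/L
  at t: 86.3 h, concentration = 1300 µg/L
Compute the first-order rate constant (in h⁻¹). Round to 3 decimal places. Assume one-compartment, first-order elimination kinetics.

k = ln(C₁/C₂) / (t₂ − t₁) = ln(2700/1300) / (86.3 − 41.9)
  = 0.7309 / 44.40 = 0.01646 h⁻¹

0.016 h⁻¹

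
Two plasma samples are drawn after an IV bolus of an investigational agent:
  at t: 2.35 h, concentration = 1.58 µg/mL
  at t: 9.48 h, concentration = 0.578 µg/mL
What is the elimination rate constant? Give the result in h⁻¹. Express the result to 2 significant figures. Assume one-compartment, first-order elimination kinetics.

k = ln(C₁/C₂) / (t₂ − t₁) = ln(1.58/0.578) / (9.48 − 2.35)
  = 1.006 / 7.130 = 0.1411 h⁻¹

0.14 h⁻¹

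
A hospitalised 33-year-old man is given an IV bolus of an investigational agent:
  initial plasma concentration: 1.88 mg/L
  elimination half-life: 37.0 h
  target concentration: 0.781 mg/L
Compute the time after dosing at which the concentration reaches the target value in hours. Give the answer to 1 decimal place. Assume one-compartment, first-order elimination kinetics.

k = ln2 / t½ = 0.693147 / 37.0 = 0.01873 h⁻¹
t = ln(C₀ / C) / k = ln(1.880 / 0.781) / 0.01873
  = ln(2.407) / 0.01873 = 0.8784 / 0.01873 = 46.90 h

46.9 h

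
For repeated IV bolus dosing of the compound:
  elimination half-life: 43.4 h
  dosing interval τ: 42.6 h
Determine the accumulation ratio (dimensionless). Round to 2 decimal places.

2.03

k = ln2 / t½ = 0.693147 / 43.4 = 0.01597 h⁻¹
e^(−kτ) = e^(−0.01597 × 42.6) = 0.5065
Accumulation ratio R = 1 / (1 − e^(−kτ)) = 1 / (1 − 0.5065) = 2.026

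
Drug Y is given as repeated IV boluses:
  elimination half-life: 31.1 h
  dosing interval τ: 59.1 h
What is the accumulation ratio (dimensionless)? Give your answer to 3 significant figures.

1.37

k = ln2 / t½ = 0.693147 / 31.1 = 0.02229 h⁻¹
e^(−kτ) = e^(−0.02229 × 59.1) = 0.2678
Accumulation ratio R = 1 / (1 − e^(−kτ)) = 1 / (1 − 0.2678) = 1.366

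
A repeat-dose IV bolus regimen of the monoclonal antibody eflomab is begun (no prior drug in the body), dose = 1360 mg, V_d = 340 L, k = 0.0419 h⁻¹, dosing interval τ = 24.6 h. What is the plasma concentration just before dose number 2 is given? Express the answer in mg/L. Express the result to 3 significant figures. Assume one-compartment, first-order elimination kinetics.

C₀ per dose = Dose / Vd = 1360 / 340 = 4.000 mg/L
Fraction remaining after one interval: r = e^(−kτ) = e^(−0.04190 × 24.6) = 0.3567
Before dose 2, 1 dose has been given (aged 1τ).
C_trough = C₀ × r = 4.000 × 0.3567 = 1.427 mg/L

1.43 mg/L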